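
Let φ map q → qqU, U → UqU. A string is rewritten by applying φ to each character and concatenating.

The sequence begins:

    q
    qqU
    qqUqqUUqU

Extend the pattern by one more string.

Expanding qqUqqUUqU: q→qqU, q→qqU, U→UqU, q→qqU, q→qqU, U→UqU, U→UqU, q→qqU, U→UqU. Concatenated: qqU qqU UqU qqU qqU UqU UqU qqU UqU.

qqUqqUUqUqqUqqUUqUUqUqqUUqU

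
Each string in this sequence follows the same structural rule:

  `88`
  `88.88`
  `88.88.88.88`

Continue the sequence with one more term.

88.88.88.88.88.88.88.88

Every step duplicates the string with '.' between the halves.
One more doubling of 88.88.88.88 gives the answer.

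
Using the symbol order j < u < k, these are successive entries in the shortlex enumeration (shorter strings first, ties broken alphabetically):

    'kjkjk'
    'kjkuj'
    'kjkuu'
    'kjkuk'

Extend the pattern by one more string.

Treat kjkuk as a base-3 numeral over the given alphabet and add one, carrying through any trailing k's.

kjkkj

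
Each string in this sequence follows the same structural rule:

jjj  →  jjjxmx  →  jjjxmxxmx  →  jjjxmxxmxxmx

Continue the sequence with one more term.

Each term is the previous one with xmx appended.
Applying this once more to jjjxmxxmxxmx:

jjjxmxxmxxmxxmx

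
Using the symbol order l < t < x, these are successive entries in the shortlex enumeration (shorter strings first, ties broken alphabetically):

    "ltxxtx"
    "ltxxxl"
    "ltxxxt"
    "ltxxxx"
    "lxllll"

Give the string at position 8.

lxlltl

Stepping forward 3 times from lxllll: lxllll → lxlllt → lxlllx, then the target.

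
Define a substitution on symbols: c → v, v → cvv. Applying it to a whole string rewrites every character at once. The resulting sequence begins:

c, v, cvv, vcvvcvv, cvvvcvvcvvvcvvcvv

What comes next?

Replace each of the 17 characters of cvvvcvvcvvvcvvcvv in place — v cvv cvv cvv v cvv cvv v cvv cvv cvv v cvv cvv v cvv cvv — and concatenate.

vcvvcvvcvvvcvvcvvvcvvcvvcvvvcvvcvvvcvvcvv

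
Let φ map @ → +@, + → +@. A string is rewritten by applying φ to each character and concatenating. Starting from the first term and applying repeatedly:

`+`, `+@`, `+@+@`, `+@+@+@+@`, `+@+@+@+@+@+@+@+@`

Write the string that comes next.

+@+@+@+@+@+@+@+@+@+@+@+@+@+@+@+@

Replace each of the 16 characters of +@+@+@+@+@+@+@+@ in place — +@ +@ +@ +@ +@ +@ +@ +@ +@ +@ +@ +@ +@ +@ +@ +@ — and concatenate.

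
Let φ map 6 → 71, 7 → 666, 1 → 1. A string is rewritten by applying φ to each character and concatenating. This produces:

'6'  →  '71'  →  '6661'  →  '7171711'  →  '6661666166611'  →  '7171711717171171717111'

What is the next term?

6661666166611666166616661166616661666111

Replace each of the 22 characters of 7171711717171171717111 in place — 666 1 666 1 666 1 1 666 1 666 1 666 1 1 666 1 666 1 666 1 1 1 — and concatenate.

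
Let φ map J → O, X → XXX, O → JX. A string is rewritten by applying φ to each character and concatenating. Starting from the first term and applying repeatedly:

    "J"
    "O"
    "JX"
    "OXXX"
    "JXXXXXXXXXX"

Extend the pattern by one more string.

Rewriting each symbol of JXXXXXXXXXX: J→O, X→XXX, X→XXX, X→XXX, X→XXX, X→XXX, X→XXX, X→XXX, X→XXX, X→XXX, X→XXX, which concatenates to O XXX XXX XXX XXX XXX XXX XXX XXX XXX XXX.

OXXXXXXXXXXXXXXXXXXXXXXXXXXXXXX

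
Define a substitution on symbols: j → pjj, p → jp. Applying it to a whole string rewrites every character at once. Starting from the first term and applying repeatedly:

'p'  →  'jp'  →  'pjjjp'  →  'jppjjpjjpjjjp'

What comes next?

Replace each of the 13 characters of jppjjpjjpjjjp in place — pjj jp jp pjj pjj jp pjj pjj jp pjj pjj pjj jp — and concatenate.

pjjjpjppjjpjjjppjjpjjjppjjpjjpjjjp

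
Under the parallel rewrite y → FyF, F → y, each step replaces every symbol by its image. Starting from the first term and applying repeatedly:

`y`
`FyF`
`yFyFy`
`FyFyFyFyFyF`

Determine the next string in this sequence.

yFyFyFyFyFyFyFyFyFyFy

Expanding FyFyFyFyFyF: F→y, y→FyF, F→y, y→FyF, F→y, y→FyF, F→y, y→FyF, F→y, y→FyF, F→y. Concatenated: y FyF y FyF y FyF y FyF y FyF y.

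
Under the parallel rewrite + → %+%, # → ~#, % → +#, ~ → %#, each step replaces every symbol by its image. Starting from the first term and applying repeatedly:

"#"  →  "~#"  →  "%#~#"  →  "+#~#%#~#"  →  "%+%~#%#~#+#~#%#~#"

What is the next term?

Replace each of the 17 characters of %+%~#%#~#+#~#%#~# in place — +# %+% +# %# ~# +# ~# %# ~# %+% ~# %# ~# +# ~# %# ~# — and concatenate.

+#%+%+#%#~#+#~#%#~#%+%~#%#~#+#~#%#~#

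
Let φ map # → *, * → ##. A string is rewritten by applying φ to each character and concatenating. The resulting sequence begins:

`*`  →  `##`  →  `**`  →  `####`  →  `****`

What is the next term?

Expanding ****: *→##, *→##, *→##, *→##. Concatenated: ## ## ## ##.

########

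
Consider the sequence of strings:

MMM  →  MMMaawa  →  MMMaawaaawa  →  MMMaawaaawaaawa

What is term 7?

Every step adds aawa to the end: s(k+1) = s(k)·aawa.
From MMMaawaaawaaawa, 3 further steps: MMMaawaaawaaawa → MMMaawaaawaaawaaawa → MMMaawaaawaaawaaawaaawa → (answer).

MMMaawaaawaaawaaawaaawaaawa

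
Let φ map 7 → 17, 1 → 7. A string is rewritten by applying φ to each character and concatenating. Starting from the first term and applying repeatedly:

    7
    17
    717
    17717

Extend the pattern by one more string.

71717717

Rewriting each symbol of 17717: 1→7, 7→17, 7→17, 1→7, 7→17, which concatenates to 7 17 17 7 17.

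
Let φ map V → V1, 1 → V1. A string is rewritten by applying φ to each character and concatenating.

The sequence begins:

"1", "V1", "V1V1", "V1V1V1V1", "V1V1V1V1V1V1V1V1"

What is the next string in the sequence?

V1V1V1V1V1V1V1V1V1V1V1V1V1V1V1V1

Applying the rule to each of the 16 symbols of V1V1V1V1V1V1V1V1 gives the pieces V1 V1 V1 V1 V1 V1 V1 V1 V1 V1 V1 V1 V1 V1 V1 V1, which concatenate to the answer.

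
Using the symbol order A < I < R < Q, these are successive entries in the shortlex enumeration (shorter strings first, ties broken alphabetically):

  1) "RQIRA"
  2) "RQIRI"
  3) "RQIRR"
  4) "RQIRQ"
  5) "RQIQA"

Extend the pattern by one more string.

The successor of RQIQA increments the rightmost position that isn't already Q and resets every position after it to A.

RQIQI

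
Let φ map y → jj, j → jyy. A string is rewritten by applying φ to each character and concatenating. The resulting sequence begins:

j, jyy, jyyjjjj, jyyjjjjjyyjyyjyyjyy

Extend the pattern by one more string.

jyyjjjjjyyjyyjyyjyyjyyjjjjjyyjjjjjyyjjjjjyyjjjj

Applying the rule to each of the 19 symbols of jyyjjjjjyyjyyjyyjyy gives the pieces jyy jj jj jyy jyy jyy jyy jyy jj jj jyy jj jj jyy jj jj jyy jj jj, which concatenate to the answer.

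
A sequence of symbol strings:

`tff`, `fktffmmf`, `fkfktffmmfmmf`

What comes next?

Each term wraps the previous one in fk on the left and mmf on the right.
Applying this once more to fkfktffmmfmmf:

fkfkfktffmmfmmfmmf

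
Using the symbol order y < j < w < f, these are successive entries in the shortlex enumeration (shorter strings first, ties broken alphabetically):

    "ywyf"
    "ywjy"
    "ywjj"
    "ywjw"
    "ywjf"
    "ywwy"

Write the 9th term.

Continuing the enumeration 3 steps past ywwy: ywwy → ywwj → ywww → (answer).

ywwf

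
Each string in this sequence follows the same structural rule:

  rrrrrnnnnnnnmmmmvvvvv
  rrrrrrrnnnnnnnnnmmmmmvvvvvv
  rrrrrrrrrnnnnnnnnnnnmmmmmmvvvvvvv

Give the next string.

Reading off run lengths: r runs 5, 7, 9; n runs 7, 9, 11; m runs 4, 5, 6; v runs 5, 6, 7 — each is linear in n, where the shown terms are n = 3, 4, 5.
At n = 6 the blocks have lengths 11, 13, 7, 8.

rrrrrrrrrrrnnnnnnnnnnnnnmmmmmmmvvvvvvvv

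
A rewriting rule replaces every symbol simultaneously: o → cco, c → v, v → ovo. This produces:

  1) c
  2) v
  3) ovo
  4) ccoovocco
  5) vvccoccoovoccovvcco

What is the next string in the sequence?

ovoovovvccovvccoccoovoccovvccoovoovovvcco

φ(vvccoccoovoccovvcco) expands symbol-by-symbol to ovo ovo v v cco v v cco cco ovo cco v v cco ovo ovo v v cco; joining the 19 pieces gives the next term.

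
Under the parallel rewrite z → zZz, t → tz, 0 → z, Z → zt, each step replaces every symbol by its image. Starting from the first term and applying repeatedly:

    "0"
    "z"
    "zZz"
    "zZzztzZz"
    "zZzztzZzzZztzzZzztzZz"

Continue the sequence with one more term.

φ(zZzztzZzzZztzzZzztzZz) expands symbol-by-symbol to zZz zt zZz zZz tz zZz zt zZz zZz zt zZz tz zZz zZz zt zZz zZz tz zZz zt zZz; joining the 21 pieces gives the next term.

zZzztzZzzZztzzZzztzZzzZzztzZztzzZzzZzztzZzzZztzzZzztzZz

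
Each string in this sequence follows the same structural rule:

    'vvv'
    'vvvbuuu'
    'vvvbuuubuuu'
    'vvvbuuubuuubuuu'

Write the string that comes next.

vvvbuuubuuubuuubuuu

Each term is the previous one with buuu appended.
So the next term is vvvbuuubuuubuuu·buuu.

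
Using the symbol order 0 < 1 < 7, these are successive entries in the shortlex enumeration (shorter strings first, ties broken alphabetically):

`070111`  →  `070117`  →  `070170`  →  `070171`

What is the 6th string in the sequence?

070700

Continuing the enumeration 2 steps past 070171: 070171 → 070177 → (answer).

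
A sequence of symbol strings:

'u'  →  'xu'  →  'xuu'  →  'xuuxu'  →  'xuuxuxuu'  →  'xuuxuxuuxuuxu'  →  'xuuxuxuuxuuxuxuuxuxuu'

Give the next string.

xuuxuxuuxuuxuxuuxuxuuxuuxuxuuxuuxu

From term 3 onward, concatenate the last term with the second-to-last: xu·u = xuu, xuu·xu = xuuxu, …
Continuing: xuuxuxuuxuuxuxuuxuxuu · xuuxuxuuxuuxu gives term 8.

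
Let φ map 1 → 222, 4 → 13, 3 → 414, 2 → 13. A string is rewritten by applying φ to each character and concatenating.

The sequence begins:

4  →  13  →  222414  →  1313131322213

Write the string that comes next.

Rewriting the 13 symbols of 1313131322213 one by one yields 222 414 222 414 222 414 222 414 13 13 13 222 414; concatenated:

222414222414222414222414131313222414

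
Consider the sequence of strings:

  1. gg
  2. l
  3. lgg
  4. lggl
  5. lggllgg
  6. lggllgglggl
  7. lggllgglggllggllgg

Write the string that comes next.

lggllgglggllggllgglggllgglggl

From term 3 onward, concatenate the last term with the second-to-last: l·gg = lgg, lgg·l = lggl, …
Continuing: lggllgglggllggllgg · lggllgglggl gives term 8.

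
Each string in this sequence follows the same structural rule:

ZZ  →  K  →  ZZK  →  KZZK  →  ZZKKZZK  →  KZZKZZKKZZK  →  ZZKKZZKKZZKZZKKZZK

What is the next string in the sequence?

This is a Fibonacci-style word recurrence s(k) = s(k−2)·s(k−1): e.g. ZZ·K = ZZK.
The next term joins KZZKZZKKZZK and ZZKKZZKKZZKZZKKZZK.

KZZKZZKKZZKZZKKZZKKZZKZZKKZZK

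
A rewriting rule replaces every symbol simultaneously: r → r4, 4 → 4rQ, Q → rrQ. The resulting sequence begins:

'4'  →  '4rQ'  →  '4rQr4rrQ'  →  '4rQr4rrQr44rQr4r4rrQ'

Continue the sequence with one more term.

φ(4rQr4rrQr44rQr4r4rrQ) expands symbol-by-symbol to 4rQ r4 rrQ r4 4rQ r4 r4 rrQ r4 4rQ 4rQ r4 rrQ r4 4rQ r4 4rQ r4 r4 rrQ; joining the 20 pieces gives the next term.

4rQr4rrQr44rQr4r4rrQr44rQ4rQr4rrQr44rQr44rQr4r4rrQ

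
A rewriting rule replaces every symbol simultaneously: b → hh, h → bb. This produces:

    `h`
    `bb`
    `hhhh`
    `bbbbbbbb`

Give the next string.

hhhhhhhhhhhhhhhh

Expanding bbbbbbbb: b→hh, b→hh, b→hh, b→hh, b→hh, b→hh, b→hh, b→hh. Concatenated: hh hh hh hh hh hh hh hh.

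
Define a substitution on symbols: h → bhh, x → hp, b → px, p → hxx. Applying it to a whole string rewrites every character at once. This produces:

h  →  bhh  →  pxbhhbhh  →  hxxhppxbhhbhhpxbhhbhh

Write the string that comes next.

bhhhphpbhhhxxhxxhppxbhhbhhpxbhhbhhhxxhppxbhhbhhpxbhhbhh

Applying the rule to each of the 21 symbols of hxxhppxbhhbhhpxbhhbhh gives the pieces bhh hp hp bhh hxx hxx hp px bhh bhh px bhh bhh hxx hp px bhh bhh px bhh bhh, which concatenate to the answer.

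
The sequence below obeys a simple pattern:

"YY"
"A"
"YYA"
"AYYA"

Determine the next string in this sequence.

YYAAYYA

Each term (from the third on) is the two preceding terms concatenated in order: term 3 = YY·A = YYA.
The next term joins YYA and AYYA.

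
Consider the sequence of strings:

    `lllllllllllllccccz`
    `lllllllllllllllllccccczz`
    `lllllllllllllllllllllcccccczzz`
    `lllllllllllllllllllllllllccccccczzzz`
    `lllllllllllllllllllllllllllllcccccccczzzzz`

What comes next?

Reading off run lengths: l runs 13, 17, 21, 25, 29; c runs 4, 5, 6, 7, 8; z runs 1, 2, 3, 4, 5 — each is linear in n, where the shown terms are n = 3, 4, 5, 6, 7.
Setting n = 8 gives 33, 9, 6 characters in each block.

lllllllllllllllllllllllllllllllllccccccccczzzzzz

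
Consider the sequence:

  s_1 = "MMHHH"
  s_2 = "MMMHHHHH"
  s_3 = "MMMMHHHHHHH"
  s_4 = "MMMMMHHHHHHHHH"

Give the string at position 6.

MMMMMMMHHHHHHHHHHHHH

The n-th term is n+1 M's then 2n+1 H's (n = 1, 2, …).
Setting n = 6 gives 7, 13 characters in each block.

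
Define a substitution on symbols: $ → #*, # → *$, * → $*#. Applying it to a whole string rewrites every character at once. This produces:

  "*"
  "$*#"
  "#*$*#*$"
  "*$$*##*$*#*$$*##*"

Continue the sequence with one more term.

Applying the rule to each of the 17 symbols of *$$*##*$*#*$$*##* gives the pieces $*# #* #* $*# *$ *$ $*# #* $*# *$ $*# #* #* $*# *$ *$ $*#, which concatenate to the answer.

$*##*#*$*#*$*$$*##*$*#*$$*##*#*$*#*$*$$*#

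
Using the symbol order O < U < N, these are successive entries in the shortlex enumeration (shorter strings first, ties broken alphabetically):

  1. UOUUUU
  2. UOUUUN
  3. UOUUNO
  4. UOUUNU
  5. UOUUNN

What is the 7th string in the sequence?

UOUNOU

Advancing 2 positions from UOUUNN through UOUUNN → UOUNOO reaches term 7.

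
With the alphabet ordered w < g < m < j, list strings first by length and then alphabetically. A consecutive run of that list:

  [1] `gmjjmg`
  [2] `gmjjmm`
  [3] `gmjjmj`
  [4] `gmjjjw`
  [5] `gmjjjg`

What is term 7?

gmjjjj

Continuing the enumeration 2 steps past gmjjjg: gmjjjg → gmjjjm → (answer).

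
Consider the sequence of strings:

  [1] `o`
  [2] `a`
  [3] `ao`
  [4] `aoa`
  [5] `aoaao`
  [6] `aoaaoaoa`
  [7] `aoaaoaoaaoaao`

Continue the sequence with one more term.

aoaaoaoaaoaaoaoaaoaoa

Each term (from the third on) is the previous term followed by the one before it: term 3 = a·o = ao.
The next term joins aoaaoaoaaoaao and aoaaoaoa.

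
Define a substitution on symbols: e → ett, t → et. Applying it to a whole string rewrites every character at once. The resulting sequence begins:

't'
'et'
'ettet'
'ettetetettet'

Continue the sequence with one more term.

ettetetettetettetettetetettet

Rewriting each symbol of ettetetettet: e→ett, t→et, t→et, e→ett, t→et, e→ett, t→et, e→ett, t→et, t→et, e→ett, t→et, which concatenates to ett et et ett et ett et ett et et ett et.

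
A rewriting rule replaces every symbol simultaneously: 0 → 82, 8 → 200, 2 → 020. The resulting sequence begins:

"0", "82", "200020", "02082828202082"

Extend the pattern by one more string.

Replace each of the 14 characters of 02082828202082 in place — 82 020 82 200 020 200 020 200 020 82 020 82 200 020 — and concatenate.

82020822000202000202000208202082200020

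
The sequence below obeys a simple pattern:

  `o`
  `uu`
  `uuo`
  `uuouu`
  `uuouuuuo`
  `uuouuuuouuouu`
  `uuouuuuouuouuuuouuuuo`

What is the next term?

Each term (from the third on) is the previous term followed by the one before it: term 3 = uu·o = uuo.
The next term joins uuouuuuouuouuuuouuuuo and uuouuuuouuouu.

uuouuuuouuouuuuouuuuouuouuuuouuouu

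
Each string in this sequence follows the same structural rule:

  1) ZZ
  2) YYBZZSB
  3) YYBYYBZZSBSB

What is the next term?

s(k+1) = YYB·s(k)·SB, so each term gains YYB as a prefix and SB as a suffix.
Applying this once more to YYBYYBZZSBSB:

YYBYYBYYBZZSBSBSB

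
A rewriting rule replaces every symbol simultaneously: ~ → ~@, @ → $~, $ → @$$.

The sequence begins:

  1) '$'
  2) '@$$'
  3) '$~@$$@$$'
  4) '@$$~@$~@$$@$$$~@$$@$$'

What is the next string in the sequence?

$~@$$@$$~@$~@$$~@$~@$$@$$$~@$$@$$@$$~@$~@$$@$$$~@$$@$$

Applying the rule to each of the 21 symbols of @$$~@$~@$$@$$$~@$$@$$ gives the pieces $~ @$$ @$$ ~@ $~ @$$ ~@ $~ @$$ @$$ $~ @$$ @$$ @$$ ~@ $~ @$$ @$$ $~ @$$ @$$, which concatenate to the answer.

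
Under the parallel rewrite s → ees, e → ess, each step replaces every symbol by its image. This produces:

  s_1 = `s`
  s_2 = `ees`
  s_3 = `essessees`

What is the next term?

esseeseesesseeseesessessees

Expanding essessees: e→ess, s→ees, s→ees, e→ess, s→ees, s→ees, e→ess, e→ess, s→ees. Concatenated: ess ees ees ess ees ees ess ess ees.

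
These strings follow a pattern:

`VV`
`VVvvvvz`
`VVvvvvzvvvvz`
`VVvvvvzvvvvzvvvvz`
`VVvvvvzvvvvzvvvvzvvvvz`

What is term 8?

VVvvvvzvvvvzvvvvzvvvvzvvvvzvvvvzvvvvz

Each term is the previous one with vvvvz appended.
From VVvvvvzvvvvzvvvvzvvvvz, 3 further steps: VVvvvvzvvvvzvvvvzvvvvz → VVvvvvzvvvvzvvvvzvvvvzvvvvz → VVvvvvzvvvvzvvvvzvvvvzvvvvzvvvvz → (answer).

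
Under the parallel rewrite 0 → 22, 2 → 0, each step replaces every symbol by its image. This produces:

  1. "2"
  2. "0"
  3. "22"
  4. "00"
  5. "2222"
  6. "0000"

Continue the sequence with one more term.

22222222

Expanding 0000: 0→22, 0→22, 0→22, 0→22. Concatenated: 22 22 22 22.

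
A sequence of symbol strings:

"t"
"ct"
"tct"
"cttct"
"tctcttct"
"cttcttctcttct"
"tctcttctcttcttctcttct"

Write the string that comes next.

Each term (from the third on) is the two preceding terms concatenated in order: term 3 = t·ct = tct.
Continuing: cttcttctcttct · tctcttctcttcttctcttct gives term 8.

cttcttctcttcttctcttctcttcttctcttct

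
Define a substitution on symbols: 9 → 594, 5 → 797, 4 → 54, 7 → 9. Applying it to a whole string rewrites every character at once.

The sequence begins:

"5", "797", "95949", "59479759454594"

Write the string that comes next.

7975945495949797594547975479759454

Replace each of the 14 characters of 59479759454594 in place — 797 594 54 9 594 9 797 594 54 797 54 797 594 54 — and concatenate.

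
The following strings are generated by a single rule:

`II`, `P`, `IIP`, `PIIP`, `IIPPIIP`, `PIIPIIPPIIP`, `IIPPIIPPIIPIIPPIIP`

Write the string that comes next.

This is a Fibonacci-style word recurrence s(k) = s(k−2)·s(k−1): e.g. II·P = IIP.
Continuing: PIIPIIPPIIP · IIPPIIPPIIPIIPPIIP gives term 8.

PIIPIIPPIIPIIPPIIPPIIPIIPPIIP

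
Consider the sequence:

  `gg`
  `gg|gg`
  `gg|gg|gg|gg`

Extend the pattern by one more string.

gg|gg|gg|gg|gg|gg|gg|gg

Every step duplicates the string with '|' between the halves.
One more doubling of gg|gg|gg|gg gives the answer.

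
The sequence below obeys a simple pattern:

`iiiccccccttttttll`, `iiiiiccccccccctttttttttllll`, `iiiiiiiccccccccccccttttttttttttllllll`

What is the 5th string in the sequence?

The n-th term is 2n+1 i's then 3n+3 c's then 3n+3 t's then 2n l's (n = 1, 2, …).
Setting n = 5 gives 11, 18, 18, 10 characters in each block.

iiiiiiiiiiiccccccccccccccccccttttttttttttttttttllllllllll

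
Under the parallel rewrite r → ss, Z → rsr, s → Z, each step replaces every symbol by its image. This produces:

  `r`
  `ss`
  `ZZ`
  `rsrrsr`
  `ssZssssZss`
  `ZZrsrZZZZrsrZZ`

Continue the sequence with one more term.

rsrrsrssZssrsrrsrrsrrsrssZssrsrrsr

Applying the rule to each of the 14 symbols of ZZrsrZZZZrsrZZ gives the pieces rsr rsr ss Z ss rsr rsr rsr rsr ss Z ss rsr rsr, which concatenate to the answer.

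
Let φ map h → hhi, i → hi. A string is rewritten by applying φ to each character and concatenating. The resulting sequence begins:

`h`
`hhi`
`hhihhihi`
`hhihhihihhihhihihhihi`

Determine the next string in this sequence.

hhihhihihhihhihihhihihhihhihihhihhihihhihihhihhihihhihi

Replace each of the 21 characters of hhihhihihhihhihihhihi in place — hhi hhi hi hhi hhi hi hhi hi hhi hhi hi hhi hhi hi hhi hi hhi hhi hi hhi hi — and concatenate.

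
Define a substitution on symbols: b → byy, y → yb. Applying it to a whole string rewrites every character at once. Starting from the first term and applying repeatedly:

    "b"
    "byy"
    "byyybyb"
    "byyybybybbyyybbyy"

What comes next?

Applying the rule to each of the 17 symbols of byyybybybbyyybbyy gives the pieces byy yb yb yb byy yb byy yb byy byy yb yb yb byy byy yb yb, which concatenate to the answer.

byyybybybbyyybbyyybbyybyyybybybbyybyyybyb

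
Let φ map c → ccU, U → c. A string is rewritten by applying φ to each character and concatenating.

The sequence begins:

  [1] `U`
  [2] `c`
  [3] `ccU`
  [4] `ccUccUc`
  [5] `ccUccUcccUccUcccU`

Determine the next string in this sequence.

Rewriting the 17 symbols of ccUccUcccUccUcccU one by one yields ccU ccU c ccU ccU c ccU ccU ccU c ccU ccU c ccU ccU ccU c; concatenated:

ccUccUcccUccUcccUccUccUcccUccUcccUccUccUc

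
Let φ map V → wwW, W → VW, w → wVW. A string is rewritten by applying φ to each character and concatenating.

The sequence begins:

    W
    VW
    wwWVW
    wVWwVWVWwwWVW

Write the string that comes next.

wVWwwWVWwVWwwWVWwwWVWwVWwVWVWwwWVW

Replace each of the 13 characters of wVWwVWVWwwWVW in place — wVW wwW VW wVW wwW VW wwW VW wVW wVW VW wwW VW — and concatenate.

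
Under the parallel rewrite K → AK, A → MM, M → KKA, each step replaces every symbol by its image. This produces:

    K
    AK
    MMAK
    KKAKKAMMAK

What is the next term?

Rewriting each symbol of KKAKKAMMAK: K→AK, K→AK, A→MM, K→AK, K→AK, A→MM, M→KKA, M→KKA, A→MM, K→AK, which concatenates to AK AK MM AK AK MM KKA KKA MM AK.

AKAKMMAKAKMMKKAKKAMMAK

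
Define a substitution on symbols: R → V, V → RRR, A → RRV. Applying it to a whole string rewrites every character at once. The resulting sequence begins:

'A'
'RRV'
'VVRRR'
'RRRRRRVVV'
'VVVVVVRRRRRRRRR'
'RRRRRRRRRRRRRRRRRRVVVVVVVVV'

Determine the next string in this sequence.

VVVVVVVVVVVVVVVVVVRRRRRRRRRRRRRRRRRRRRRRRRRRR

φ(RRRRRRRRRRRRRRRRRRVVVVVVVVV) expands symbol-by-symbol to V V V V V V V V V V V V V V V V V V RRR RRR RRR RRR RRR RRR RRR RRR RRR; joining the 27 pieces gives the next term.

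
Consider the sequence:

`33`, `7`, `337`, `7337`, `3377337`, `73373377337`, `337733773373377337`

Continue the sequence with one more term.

From term 3 onward, concatenate the second-to-last term with the last: 33·7 = 337, 7·337 = 7337, …
Continuing: 73373377337 · 337733773373377337 gives term 8.

73373377337337733773373377337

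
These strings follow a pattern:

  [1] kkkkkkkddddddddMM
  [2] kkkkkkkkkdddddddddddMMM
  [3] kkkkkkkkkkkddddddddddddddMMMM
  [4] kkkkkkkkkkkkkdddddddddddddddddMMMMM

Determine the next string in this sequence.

Reading off run lengths: k runs 7, 9, 11, 13; d runs 8, 11, 14, 17; M runs 2, 3, 4, 5 — each is linear in n, where the shown terms are n = 3, 4, 5, 6.
At n = 7 the blocks have lengths 15, 20, 6.

kkkkkkkkkkkkkkkddddddddddddddddddddMMMMMM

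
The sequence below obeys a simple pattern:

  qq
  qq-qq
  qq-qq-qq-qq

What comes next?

qq-qq-qq-qq-qq-qq-qq-qq

Every step duplicates the string with '-' between the halves.
One more doubling of qq-qq-qq-qq gives the answer.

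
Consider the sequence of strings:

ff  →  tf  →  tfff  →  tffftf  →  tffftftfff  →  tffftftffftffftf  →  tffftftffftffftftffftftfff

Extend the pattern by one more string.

tffftftffftffftftffftftffftffftftffftffftf

This is a Fibonacci-style word recurrence s(k) = s(k−1)·s(k−2): e.g. tf·ff = tfff.
The next term joins tffftftffftffftftffftftfff and tffftftffftffftf.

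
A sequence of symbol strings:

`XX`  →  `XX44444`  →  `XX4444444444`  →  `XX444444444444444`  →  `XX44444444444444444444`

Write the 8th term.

The strings grow by a fixed suffix 44444 each time.
From XX44444444444444444444, 3 further steps: XX44444444444444444444 → XX4444444444444444444444444 → XX444444444444444444444444444444 → (answer).

XX44444444444444444444444444444444444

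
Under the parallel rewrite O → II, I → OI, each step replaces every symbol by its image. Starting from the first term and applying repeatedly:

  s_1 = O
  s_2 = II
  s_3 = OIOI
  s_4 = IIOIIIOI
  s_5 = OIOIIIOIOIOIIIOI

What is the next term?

φ(OIOIIIOIOIOIIIOI) expands symbol-by-symbol to II OI II OI OI OI II OI II OI II OI OI OI II OI; joining the 16 pieces gives the next term.

IIOIIIOIOIOIIIOIIIOIIIOIOIOIIIOI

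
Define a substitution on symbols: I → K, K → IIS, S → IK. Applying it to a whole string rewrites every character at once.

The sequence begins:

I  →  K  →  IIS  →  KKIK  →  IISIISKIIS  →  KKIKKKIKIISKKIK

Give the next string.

IISIISKIISIISIISKIISKKIKIISIISKIIS

Replace each of the 15 characters of KKIKKKIKIISKKIK in place — IIS IIS K IIS IIS IIS K IIS K K IK IIS IIS K IIS — and concatenate.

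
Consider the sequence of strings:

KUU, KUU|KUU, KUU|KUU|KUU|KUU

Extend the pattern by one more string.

Each string is two copies of the previous one joined by '|'.
Doubling KUU|KUU|KUU|KUU with '|' between the halves:

KUU|KUU|KUU|KUU|KUU|KUU|KUU|KUU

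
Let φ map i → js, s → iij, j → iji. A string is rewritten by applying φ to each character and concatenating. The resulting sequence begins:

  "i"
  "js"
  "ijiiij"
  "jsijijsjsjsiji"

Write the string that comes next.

φ(jsijijsjsjsiji) expands symbol-by-symbol to iji iij js iji js iji iij iji iij iji iij js iji js; joining the 14 pieces gives the next term.

ijiiijjsijijsijiiijijiiijijiiijjsijijs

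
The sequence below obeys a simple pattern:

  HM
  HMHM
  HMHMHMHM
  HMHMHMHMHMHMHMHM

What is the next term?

Every step duplicates the string.
One more doubling of HMHMHMHMHMHMHMHM gives the answer.

HMHMHMHMHMHMHMHMHMHMHMHMHMHMHMHM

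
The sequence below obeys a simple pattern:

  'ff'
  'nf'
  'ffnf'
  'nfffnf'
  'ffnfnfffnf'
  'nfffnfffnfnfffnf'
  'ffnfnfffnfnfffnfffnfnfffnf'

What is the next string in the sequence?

nfffnfffnfnfffnfffnfnfffnfnfffnfffnfnfffnf

From term 3 onward, concatenate the second-to-last term with the last: ff·nf = ffnf, nf·ffnf = nfffnf, …
The next term joins nfffnfffnfnfffnf and ffnfnfffnfnfffnfffnfnfffnf.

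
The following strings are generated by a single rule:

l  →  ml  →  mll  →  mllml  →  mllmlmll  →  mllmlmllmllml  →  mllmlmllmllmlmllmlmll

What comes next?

From term 3 onward, concatenate the last term with the second-to-last: ml·l = mll, mll·ml = mllml, …
So term 8 is mllmlmllmllmlmllmlmll·mllmlmllmllml.

mllmlmllmllmlmllmlmllmllmlmllmllml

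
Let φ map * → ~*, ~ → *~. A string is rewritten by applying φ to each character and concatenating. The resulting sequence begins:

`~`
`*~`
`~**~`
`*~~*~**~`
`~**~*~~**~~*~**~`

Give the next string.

φ(~**~*~~**~~*~**~) expands symbol-by-symbol to *~ ~* ~* *~ ~* *~ *~ ~* ~* *~ *~ ~* *~ ~* ~* *~; joining the 16 pieces gives the next term.

*~~*~**~~**~*~~*~**~*~~**~~*~**~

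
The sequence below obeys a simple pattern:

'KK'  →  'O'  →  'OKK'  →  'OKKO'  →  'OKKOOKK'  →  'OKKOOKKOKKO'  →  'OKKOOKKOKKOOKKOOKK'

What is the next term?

This is a Fibonacci-style word recurrence s(k) = s(k−1)·s(k−2): e.g. O·KK = OKK.
The next term joins OKKOOKKOKKOOKKOOKK and OKKOOKKOKKO.

OKKOOKKOKKOOKKOOKKOKKOOKKOKKO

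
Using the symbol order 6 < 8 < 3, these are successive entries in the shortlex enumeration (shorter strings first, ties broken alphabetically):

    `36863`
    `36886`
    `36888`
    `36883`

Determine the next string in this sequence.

36836

Treat 36883 as a base-3 numeral over the given alphabet and add one, carrying through any trailing 3's.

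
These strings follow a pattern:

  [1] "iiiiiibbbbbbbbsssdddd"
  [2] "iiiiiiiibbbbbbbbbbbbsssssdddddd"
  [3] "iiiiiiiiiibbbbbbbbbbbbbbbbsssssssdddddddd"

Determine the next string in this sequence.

iiiiiiiiiiiibbbbbbbbbbbbbbbbbbbbsssssssssdddddddddd

The n-th term is 2n+2 i's then 4n b's then 2n-1 s's then 2n d's, where the shown terms are n = 2, 3, 4.
For the next term, n = 5, so the run lengths are 12, 20, 9, 10.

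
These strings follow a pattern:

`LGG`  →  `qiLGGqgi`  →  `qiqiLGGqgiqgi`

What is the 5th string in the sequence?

qiqiqiqiLGGqgiqgiqgiqgi

s(k+1) = qi·s(k)·qgi, so each term gains qi as a prefix and qgi as a suffix.
From qiqiLGGqgiqgi, 2 further steps: qiqiLGGqgiqgi → qiqiqiLGGqgiqgiqgi → (answer).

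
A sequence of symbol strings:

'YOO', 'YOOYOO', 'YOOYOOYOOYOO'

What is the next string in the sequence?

YOOYOOYOOYOOYOOYOOYOOYOO

s(k+1) = s(k)·s(k) — each term doubles the last.
One more doubling of YOOYOOYOOYOO gives the answer.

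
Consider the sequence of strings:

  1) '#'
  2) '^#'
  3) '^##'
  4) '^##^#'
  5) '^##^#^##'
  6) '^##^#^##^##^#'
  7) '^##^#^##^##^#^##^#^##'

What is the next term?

Each term (from the third on) is the previous term followed by the one before it: term 3 = ^#·# = ^##.
Continuing: ^##^#^##^##^#^##^#^## · ^##^#^##^##^# gives term 8.

^##^#^##^##^#^##^#^##^##^#^##^##^#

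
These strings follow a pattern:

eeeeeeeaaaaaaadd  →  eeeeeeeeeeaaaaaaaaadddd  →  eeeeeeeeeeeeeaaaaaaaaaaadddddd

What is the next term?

Term n consists of 3n+1 e's, followed by 2n+3 a's, followed by 2n-2 d's, where the shown terms are n = 2, 3, 4.
For the next term, n = 5, so the run lengths are 16, 13, 8.

eeeeeeeeeeeeeeeeaaaaaaaaaaaaadddddddd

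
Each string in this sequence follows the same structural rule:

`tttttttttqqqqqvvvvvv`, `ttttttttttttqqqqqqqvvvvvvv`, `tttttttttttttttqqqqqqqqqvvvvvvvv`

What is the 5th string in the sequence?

Each string has the form t^{3n} q^{2n-1} v^{n+3}, where the shown terms are n = 3, 4, 5.
For term 5, n = 7, so the run lengths are 21, 13, 10.

tttttttttttttttttttttqqqqqqqqqqqqqvvvvvvvvvv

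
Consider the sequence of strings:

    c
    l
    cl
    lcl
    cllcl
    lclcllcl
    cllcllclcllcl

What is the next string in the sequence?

This is a Fibonacci-style word recurrence s(k) = s(k−2)·s(k−1): e.g. c·l = cl.
Continuing: lclcllcl · cllcllclcllcl gives term 8.

lclcllclcllcllclcllcl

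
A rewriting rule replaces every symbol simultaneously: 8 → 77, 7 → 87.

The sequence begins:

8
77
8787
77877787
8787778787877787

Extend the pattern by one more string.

φ(8787778787877787) expands symbol-by-symbol to 77 87 77 87 87 87 77 87 77 87 77 87 87 87 77 87; joining the 16 pieces gives the next term.

77877787878777877787778787877787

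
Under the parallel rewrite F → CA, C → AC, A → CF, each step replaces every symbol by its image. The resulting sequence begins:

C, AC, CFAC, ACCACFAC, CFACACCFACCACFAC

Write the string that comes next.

Replace each of the 16 characters of CFACACCFACCACFAC in place — AC CA CF AC CF AC AC CA CF AC AC CF AC CA CF AC — and concatenate.

ACCACFACCFACACCACFACACCFACCACFAC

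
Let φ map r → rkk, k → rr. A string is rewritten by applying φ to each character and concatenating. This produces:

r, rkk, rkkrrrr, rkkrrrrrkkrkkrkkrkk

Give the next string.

φ(rkkrrrrrkkrkkrkkrkk) expands symbol-by-symbol to rkk rr rr rkk rkk rkk rkk rkk rr rr rkk rr rr rkk rr rr rkk rr rr; joining the 19 pieces gives the next term.

rkkrrrrrkkrkkrkkrkkrkkrrrrrkkrrrrrkkrrrrrkkrrrr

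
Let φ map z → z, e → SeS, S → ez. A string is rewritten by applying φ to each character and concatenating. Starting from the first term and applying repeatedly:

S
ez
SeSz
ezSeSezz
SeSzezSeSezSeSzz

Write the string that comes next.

ezSeSezzSeSzezSeSezSeSzezSeSezzz

Replace each of the 16 characters of SeSzezSeSezSeSzz in place — ez SeS ez z SeS z ez SeS ez SeS z ez SeS ez z z — and concatenate.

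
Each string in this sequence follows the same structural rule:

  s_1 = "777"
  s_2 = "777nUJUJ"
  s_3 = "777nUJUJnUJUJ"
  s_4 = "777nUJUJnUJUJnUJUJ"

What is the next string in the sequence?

Every step adds nUJUJ to the end: s(k+1) = s(k)·nUJUJ.
Applying this once more to 777nUJUJnUJUJnUJUJ:

777nUJUJnUJUJnUJUJnUJUJ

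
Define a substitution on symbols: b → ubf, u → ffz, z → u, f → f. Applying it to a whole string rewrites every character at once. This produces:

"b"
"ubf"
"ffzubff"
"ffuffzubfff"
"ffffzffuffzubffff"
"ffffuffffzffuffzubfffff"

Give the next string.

Applying the rule to each of the 23 symbols of ffffuffffzffuffzubfffff gives the pieces f f f f ffz f f f f u f f ffz f f u ffz ubf f f f f f, which concatenate to the answer.

ffffffzffffuffffzffuffzubffffff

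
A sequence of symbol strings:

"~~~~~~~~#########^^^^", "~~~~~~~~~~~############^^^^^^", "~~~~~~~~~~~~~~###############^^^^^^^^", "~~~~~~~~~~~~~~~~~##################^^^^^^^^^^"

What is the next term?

~~~~~~~~~~~~~~~~~~~~#####################^^^^^^^^^^^^

Each string has the form ~^{3n-1} #^{3n} ^^{2n-2}, where the shown terms are n = 3, 4, 5, 6.
At n = 7 the blocks have lengths 20, 21, 12.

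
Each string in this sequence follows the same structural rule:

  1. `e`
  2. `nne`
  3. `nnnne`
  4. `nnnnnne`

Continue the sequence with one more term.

Every step adds nn at the front: s(k+1) = nn·s(k).
One more step from nnnnnne gives the answer.

nnnnnnnne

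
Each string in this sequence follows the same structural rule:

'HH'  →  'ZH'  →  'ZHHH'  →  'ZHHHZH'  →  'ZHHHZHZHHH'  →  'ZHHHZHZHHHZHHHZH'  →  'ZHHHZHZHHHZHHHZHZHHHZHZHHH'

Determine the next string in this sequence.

From term 3 onward, concatenate the last term with the second-to-last: ZH·HH = ZHHH, ZHHH·ZH = ZHHHZH, …
Continuing: ZHHHZHZHHHZHHHZHZHHHZHZHHH · ZHHHZHZHHHZHHHZH gives term 8.

ZHHHZHZHHHZHHHZHZHHHZHZHHHZHHHZHZHHHZHHHZH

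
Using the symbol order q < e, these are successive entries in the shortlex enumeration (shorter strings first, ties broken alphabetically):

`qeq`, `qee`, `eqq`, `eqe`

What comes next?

The successor of eqe increments the rightmost position that isn't already e and resets every position after it to q.

eeq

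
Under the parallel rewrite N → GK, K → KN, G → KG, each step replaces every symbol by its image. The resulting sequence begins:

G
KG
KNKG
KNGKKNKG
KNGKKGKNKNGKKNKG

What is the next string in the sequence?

Replace each of the 16 characters of KNGKKGKNKNGKKNKG in place — KN GK KG KN KN KG KN GK KN GK KG KN KN GK KN KG — and concatenate.

KNGKKGKNKNKGKNGKKNGKKGKNKNGKKNKG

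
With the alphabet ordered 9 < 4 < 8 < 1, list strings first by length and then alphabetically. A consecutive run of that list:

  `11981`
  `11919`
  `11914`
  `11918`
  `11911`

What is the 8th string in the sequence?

11498

Advancing 3 positions from 11911 through 11911 → 11499 → 11494 reaches term 8.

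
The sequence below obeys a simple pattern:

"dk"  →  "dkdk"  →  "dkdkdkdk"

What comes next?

dkdkdkdkdkdkdkdk

s(k+1) = s(k)·s(k) — each term doubles the last.
So the next term is two copies of dkdkdkdk.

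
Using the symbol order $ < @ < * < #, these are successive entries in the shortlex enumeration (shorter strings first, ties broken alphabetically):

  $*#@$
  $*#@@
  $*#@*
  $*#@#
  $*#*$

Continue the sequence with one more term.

Find the rightmost character of $*#*$ below #, bump it to the next letter, and reset everything to its right to $.

$*#*@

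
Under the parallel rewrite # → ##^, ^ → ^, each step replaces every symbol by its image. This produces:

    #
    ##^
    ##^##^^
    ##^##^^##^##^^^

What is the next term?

Rewriting the 15 symbols of ##^##^^##^##^^^ one by one yields ##^ ##^ ^ ##^ ##^ ^ ^ ##^ ##^ ^ ##^ ##^ ^ ^ ^; concatenated:

##^##^^##^##^^^##^##^^##^##^^^^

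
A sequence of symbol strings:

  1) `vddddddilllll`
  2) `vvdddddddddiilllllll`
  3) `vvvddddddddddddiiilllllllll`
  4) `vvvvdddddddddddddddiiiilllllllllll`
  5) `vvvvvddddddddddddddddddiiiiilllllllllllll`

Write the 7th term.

Reading off run lengths: v runs 1, 2, 3, 4, 5; d runs 6, 9, 12, 15, 18; i runs 1, 2, 3, 4, 5; l runs 5, 7, 9, 11, 13 — each is linear in n (n = 1, 2, …).
At n = 7 the blocks have lengths 7, 24, 7, 17.

vvvvvvvddddddddddddddddddddddddiiiiiiilllllllllllllllll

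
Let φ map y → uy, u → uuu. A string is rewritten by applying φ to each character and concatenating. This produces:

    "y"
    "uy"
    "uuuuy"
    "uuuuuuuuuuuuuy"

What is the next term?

Replace each of the 14 characters of uuuuuuuuuuuuuy in place — uuu uuu uuu uuu uuu uuu uuu uuu uuu uuu uuu uuu uuu uy — and concatenate.

uuuuuuuuuuuuuuuuuuuuuuuuuuuuuuuuuuuuuuuuy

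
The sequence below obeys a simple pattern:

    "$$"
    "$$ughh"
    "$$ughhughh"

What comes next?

$$ughhughhughh

Each term is the previous one with ughh appended.
One more step from $$ughhughh gives the answer.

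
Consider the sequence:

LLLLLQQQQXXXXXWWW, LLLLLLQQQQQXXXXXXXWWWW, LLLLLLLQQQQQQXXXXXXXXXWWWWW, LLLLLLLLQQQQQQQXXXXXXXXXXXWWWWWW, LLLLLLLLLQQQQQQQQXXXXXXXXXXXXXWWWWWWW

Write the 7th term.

LLLLLLLLLLLQQQQQQQQQQXXXXXXXXXXXXXXXXXWWWWWWWWW

Term n consists of n+2 L's, followed by n+1 Q's, followed by 2n-1 X's, followed by n W's, where the shown terms are n = 3, 4, 5, 6, 7.
At n = 9 the blocks have lengths 11, 10, 17, 9.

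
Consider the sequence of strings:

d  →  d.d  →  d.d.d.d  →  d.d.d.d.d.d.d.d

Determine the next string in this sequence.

s(k+1) = s(k)·.·s(k) — each term doubles the last with '.' between the halves.
Doubling d.d.d.d.d.d.d.d with '.' between the halves:

d.d.d.d.d.d.d.d.d.d.d.d.d.d.d.d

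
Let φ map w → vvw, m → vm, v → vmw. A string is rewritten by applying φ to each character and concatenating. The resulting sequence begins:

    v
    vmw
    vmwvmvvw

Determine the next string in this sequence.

Expanding vmwvmvvw: v→vmw, m→vm, w→vvw, v→vmw, m→vm, v→vmw, v→vmw, w→vvw. Concatenated: vmw vm vvw vmw vm vmw vmw vvw.

vmwvmvvwvmwvmvmwvmwvvw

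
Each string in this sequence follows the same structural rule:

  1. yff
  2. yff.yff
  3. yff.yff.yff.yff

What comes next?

yff.yff.yff.yff.yff.yff.yff.yff

Every step duplicates the string with '.' between the halves.
One more doubling of yff.yff.yff.yff gives the answer.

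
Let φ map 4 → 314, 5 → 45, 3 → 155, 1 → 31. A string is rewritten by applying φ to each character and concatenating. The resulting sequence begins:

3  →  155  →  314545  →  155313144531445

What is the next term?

3145451553115531314314451553131431445

Replace each of the 15 characters of 155313144531445 in place — 31 45 45 155 31 155 31 314 314 45 155 31 314 314 45 — and concatenate.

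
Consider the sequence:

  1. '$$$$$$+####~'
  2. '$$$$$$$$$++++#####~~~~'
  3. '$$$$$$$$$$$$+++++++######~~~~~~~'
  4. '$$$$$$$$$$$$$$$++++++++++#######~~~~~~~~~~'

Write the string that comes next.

Term n consists of 3n+3 $'s, followed by 3n-2 +'s, followed by n+3 #'s, followed by 3n-2 ~'s (n = 1, 2, …).
At n = 5 the blocks have lengths 18, 13, 8, 13.

$$$$$$$$$$$$$$$$$$+++++++++++++########~~~~~~~~~~~~~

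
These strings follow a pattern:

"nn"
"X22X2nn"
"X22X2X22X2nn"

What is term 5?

Every step adds X22X2 at the front: s(k+1) = X22X2·s(k).
From X22X2X22X2nn, 2 further steps: X22X2X22X2nn → X22X2X22X2X22X2nn → (answer).

X22X2X22X2X22X2X22X2nn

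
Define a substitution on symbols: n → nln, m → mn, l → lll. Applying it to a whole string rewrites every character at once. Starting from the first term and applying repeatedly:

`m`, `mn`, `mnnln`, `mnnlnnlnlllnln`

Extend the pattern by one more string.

mnnlnnlnlllnlnnlnlllnlnlllllllllnlnlllnln

Replace each of the 14 characters of mnnlnnlnlllnln in place — mn nln nln lll nln nln lll nln lll lll lll nln lll nln — and concatenate.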